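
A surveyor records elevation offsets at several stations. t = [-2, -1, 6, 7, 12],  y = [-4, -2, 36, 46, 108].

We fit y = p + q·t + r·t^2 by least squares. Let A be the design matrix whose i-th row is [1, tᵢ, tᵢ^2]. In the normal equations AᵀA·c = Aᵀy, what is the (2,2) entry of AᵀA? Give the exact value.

234

Row 2 ↔ basis t, column 2 ↔ basis t, so (AᵀA)_{2,2} = Σᵢ (t)·(t) = (-2)·(-2) + (-1)·(-1) + (6)·(6) + (7)·(7) + (12)·(12) = 234.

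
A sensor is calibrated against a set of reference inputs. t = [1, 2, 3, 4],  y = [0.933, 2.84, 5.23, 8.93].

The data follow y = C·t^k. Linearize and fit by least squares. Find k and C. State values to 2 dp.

k = 1.61, C = 0.93

Let Y = ln y. Fitting Y = k·ln t + ln C by least squares:
Σln t = 3.1781, Σ(ln t)² = 3.6092, Σln y = 4.8183, Σln t·ln y = 5.5762.
Equations: 3.6092·k + 3.1781·ln C = 5.5762;  3.1781·k + 4·ln C = 4.8183.
Solving (det = 4.3368): k = 1.61229, ln C = -0.07641, so C = exp(-0.07641) = 0.92643.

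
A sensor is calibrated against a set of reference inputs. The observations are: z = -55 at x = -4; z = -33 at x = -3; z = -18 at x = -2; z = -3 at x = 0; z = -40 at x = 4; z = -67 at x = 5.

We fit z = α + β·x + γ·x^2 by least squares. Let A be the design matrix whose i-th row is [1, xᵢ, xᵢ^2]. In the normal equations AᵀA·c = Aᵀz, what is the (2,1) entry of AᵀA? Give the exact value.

Row 2 ↔ basis x, column 1 ↔ basis 1, so (AᵀA)_{2,1} = Σᵢ x = (-4)·(1) + (-3)·(1) + (-2)·(1) + (0)·(1) + (4)·(1) + (5)·(1) = 0.

0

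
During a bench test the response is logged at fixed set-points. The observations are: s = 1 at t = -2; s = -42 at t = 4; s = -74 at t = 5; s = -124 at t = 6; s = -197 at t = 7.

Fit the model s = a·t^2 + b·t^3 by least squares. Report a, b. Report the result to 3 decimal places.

a = -0.522, b = -0.496

Sums needed: Σt^2·t^2 = 4594, Σt^2·t^3 = 28700, Σt^3·t^3 = 184090.
And Σt^2·s = -16635, Σt^3·s = -106301.
Determinant 4594·184090 − 28700² = 22019460.
a = ((-16635)·184090 − 28700·(-106301))/22019460 = -28045/53706; b = (4594·(-106301) − 28700·(-16635))/22019460 = -5461147/11009730.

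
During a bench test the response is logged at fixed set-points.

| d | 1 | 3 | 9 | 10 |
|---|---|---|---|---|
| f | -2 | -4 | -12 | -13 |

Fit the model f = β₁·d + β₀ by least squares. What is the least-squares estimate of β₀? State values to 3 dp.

β₀ = -0.532

MᵀM·[β₁, β₀]ᵀ = Mᵀf reads: 191·β₁ + 23·β₀ = -252;  23·β₁ + 4·β₀ = -31.
(Σd·d = 191, Σd = 23, Σ1 = 4, Σd·f = -252, Σf = -31.)
Determinant 191·4 − 23² = 235.
β₁ = ((-252)·4 − 23·(-31))/235 = -59/47; β₀ = (191·(-31) − 23·(-252))/235 = -25/47.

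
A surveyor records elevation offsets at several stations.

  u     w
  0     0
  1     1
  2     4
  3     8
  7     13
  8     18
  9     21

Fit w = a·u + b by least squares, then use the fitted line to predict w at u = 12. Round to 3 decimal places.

ŵ = 26.615

Sums needed: Σu·u = 208, Σu = 30, Σ1 = 7.
And Σu·w = 457, Σw = 65.
Eliminating b: 7·(row 1) − 30·(row 2) gives 556·a = 7·457 − 30·65 = 1249, so a = 1249/556.
Then b = (65 − 30·(1249/556))/7 = -95/278.
At u = 12: ŵ = (1249/556)·(12) + (-95/278)·(1) = 7399/278.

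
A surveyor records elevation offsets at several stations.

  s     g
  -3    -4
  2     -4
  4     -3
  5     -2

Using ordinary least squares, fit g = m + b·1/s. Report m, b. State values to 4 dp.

From the data, Σ1 = 4, Σ1/s = 37/60, Σ1/s·1/s = 1669/3600.
Moment sums: Σg = -13, Σ1/s·g = -109/60.
Eliminating b: (1669/3600)·(row 1) − (37/60)·(row 2) gives (1769/1200)·m = (1669/3600)·(-13) − (37/60)·(-109/60) = -368/75, so m = -5888/1769.
Then b = ((-109/60) − (37/60)·(-5888/1769))/(1669/3600) = 900/1769.

m = -3.3284, b = 0.5088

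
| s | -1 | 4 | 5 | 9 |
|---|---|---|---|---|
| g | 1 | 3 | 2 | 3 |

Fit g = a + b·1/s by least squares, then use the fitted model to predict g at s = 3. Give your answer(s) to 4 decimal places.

ĝ = 2.8609

Setting ∂/∂a … = 0 gives: 4·a + (-79/180)·b = 9;  (-79/180)·a + (36121/32400)·b = 29/60.
(Σ1 = 4, Σ1/s = -79/180, Σ1/s·1/s = 36121/32400, Σg = 9, Σ1/s·g = 29/60.)
Eliminating b: (36121/32400)·(row 1) − (-79/180)·(row 2) gives (46081/10800)·a = (36121/32400)·9 − (-79/180)·(29/60) = 55327/5400, so a = 110654/46081.
Then b = ((29/60) − (-79/180)·(110654/46081))/(36121/32400) = 63540/46081.
At s = 3: ĝ = (110654/46081)·(1) + (63540/46081)·(1/3) = 4546/1589.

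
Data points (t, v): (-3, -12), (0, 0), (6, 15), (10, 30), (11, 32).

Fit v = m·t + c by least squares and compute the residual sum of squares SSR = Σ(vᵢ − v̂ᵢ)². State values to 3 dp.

SSR = 7.973

XᵀX·[m, c]ᵀ = Xᵀv reads: 266·m + 24·c = 778;  24·m + 5·c = 65.
Determinant 266·5 − 24² = 754.
m = (778·5 − 24·65)/754 = 1165/377; c = (266·65 − 24·778)/754 = -691/377.
Residuals: -26/29, 691/377, -644/377, 27/29, -60/377; SSR = 3006/377.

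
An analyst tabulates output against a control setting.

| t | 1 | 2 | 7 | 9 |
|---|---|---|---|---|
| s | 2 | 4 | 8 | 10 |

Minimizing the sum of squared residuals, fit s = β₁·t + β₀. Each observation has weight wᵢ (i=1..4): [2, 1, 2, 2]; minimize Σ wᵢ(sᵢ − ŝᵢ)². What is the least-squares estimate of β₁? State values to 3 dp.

β₁ = 0.961

Setting ∂/∂β₁ … = 0 gives: 266·β₁ + 36·β₀ = 304;  36·β₁ + 7·β₀ = 44.
Determinant 266·7 − 36² = 566.
β₁ = (304·7 − 36·44)/566 = 272/283; β₀ = (266·44 − 36·304)/566 = 380/283.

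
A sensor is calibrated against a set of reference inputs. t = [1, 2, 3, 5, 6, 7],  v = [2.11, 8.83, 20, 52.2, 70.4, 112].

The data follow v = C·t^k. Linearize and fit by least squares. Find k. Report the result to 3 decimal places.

k = 1.994

With ln vᵢ as the transformed response and ln tᵢ as the regressor:
Sums: Σln t = 7.1389, Σ(ln t)² = 11.2747, Σln v = 18.8483, Σln t·ln v = 27.9707.
Normal system: [[11.2747, 7.1389]; [7.1389, 6]]·[k, ln C]ᵀ = [27.9707, 18.8483]ᵀ.
Δ = 11.2747·6 − (7.1389)² = 16.6845; k = (27.9707·6 − 7.1389·18.8483)/16.6845 = 1.99395, ln C = (11.2747·18.8483 − 7.1389·27.9707)/16.6845 = 0.76897.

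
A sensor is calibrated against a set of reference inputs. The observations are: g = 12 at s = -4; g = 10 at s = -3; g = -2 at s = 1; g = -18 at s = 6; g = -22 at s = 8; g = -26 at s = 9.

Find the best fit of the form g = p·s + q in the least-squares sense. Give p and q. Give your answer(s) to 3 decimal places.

p = -2.944, q = 0.676

Normal-equation sums: Σs·s = 207, Σs = 17, Σ1 = 6.
Right-hand side: Σs·g = -598, Σg = -46.
So MᵀM·[p, q]ᵀ = Mᵀg: [[207, 17]; [17, 6]]·[p, q]ᵀ = [-598, -46]ᵀ.
Δ = 207·6 − 17² = 953.
p = ((-598)·6 − 17·(-46))/953 = -2806/953; q = (207·(-46) − 17·(-598))/953 = 644/953.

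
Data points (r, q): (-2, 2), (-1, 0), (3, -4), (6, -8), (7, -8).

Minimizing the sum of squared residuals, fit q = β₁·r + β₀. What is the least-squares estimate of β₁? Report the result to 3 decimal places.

β₁ = -1.123

Entries of XᵀX: Σr·r = 99, Σr = 13, Σ1 = 5.
For Xᵀq: Σr·q = -120, Σq = -18.
XᵀX·[β₁, β₀]ᵀ = Xᵀq becomes [[99, 13]; [13, 5]]·[β₁, β₀]ᵀ = [-120, -18]ᵀ.
Eliminating β₀: 5·(row 1) − 13·(row 2) gives 326·β₁ = 5·(-120) − 13·(-18) = -366, so β₁ = -183/163.
Then β₀ = ((-18) − 13·(-183/163))/5 = -111/163.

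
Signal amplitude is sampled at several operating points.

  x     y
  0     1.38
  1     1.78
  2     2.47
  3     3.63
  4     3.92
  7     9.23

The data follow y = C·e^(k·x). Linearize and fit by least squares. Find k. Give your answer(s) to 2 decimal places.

k = 0.27

Linearized form: ln y = k·x + ln C. From the 6 transformed points,
XᵀX = [[79.0000, 17.0000]; [17.0000, 6]], rhs = [27.2743, 6.6807]ᵀ  (here Σx = 17.0000, Σ(x)² = 79.0000, Σln y = 6.6807, Σx·ln y = 27.2743).
Solving (det = 185.0000): k = 0.27067, ln C = 0.34655.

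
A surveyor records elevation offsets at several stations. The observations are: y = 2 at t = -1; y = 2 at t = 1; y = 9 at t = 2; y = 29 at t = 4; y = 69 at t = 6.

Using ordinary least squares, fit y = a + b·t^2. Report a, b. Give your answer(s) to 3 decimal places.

a = 0.215, b = 1.895

The normal equations are: 5·a + 58·b = 111;  58·a + 1570·b = 2988.
(Σ1 = 5, Σt^2 = 58, Σt^2·t^2 = 1570, Σy = 111, Σt^2·y = 2988.)
det = 5·1570 − 58² = 4486.
a = (111·1570 − 58·2988)/4486 = 483/2243; b = (5·2988 − 58·111)/4486 = 4251/2243.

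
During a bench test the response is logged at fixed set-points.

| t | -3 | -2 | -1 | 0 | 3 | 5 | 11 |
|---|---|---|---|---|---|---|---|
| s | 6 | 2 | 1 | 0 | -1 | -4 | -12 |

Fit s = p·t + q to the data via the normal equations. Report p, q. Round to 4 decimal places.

Setting ∂/∂p … = 0 gives: 169·p + 13·q = -178;  13·p + 7·q = -8.
Eliminating q: 7·(row 1) − 13·(row 2) gives 1014·p = 7·(-178) − 13·(-8) = -1142, so p = -571/507.
Then q = ((-8) − 13·(-571/507))/7 = 37/39.

p = -1.1262, q = 0.9487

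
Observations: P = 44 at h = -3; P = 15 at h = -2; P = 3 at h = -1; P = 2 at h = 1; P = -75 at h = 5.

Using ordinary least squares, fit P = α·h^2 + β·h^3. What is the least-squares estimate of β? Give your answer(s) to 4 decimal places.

Sums needed: Σh^2·h^2 = 724, Σh^2·h^3 = 2850, Σh^3·h^3 = 16420.
For XᵀP: Σh^2·P = -1414, Σh^3·P = -10684.
So XᵀX·[α, β]ᵀ = XᵀP: [[724, 2850]; [2850, 16420]]·[α, β]ᵀ = [-1414, -10684]ᵀ.
Determinant 724·16420 − 2850² = 3765580.
α = ((-1414)·16420 − 2850·(-10684))/3765580 = 361576/188279; β = (724·(-10684) − 2850·(-1414))/3765580 = -926329/941395.

β = -0.9840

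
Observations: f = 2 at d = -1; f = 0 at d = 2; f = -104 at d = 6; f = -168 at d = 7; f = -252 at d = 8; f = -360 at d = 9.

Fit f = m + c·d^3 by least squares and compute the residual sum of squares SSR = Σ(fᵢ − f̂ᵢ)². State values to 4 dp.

SSR = 3.5343

With design matrix A, AᵀA = [[6, 1807]; [1807, 957955]] and Aᵀf = [-882, -471554]ᵀ.
Eliminating c: 957955·(row 1) − 1807·(row 2) gives 2482481·m = 957955·(-882) − 1807·(-471554) = 7181768, so m = 7181768/2482481.
Then c = ((-471554) − 1807·(7181768/2482481))/957955 = -1235550/2482481.
Residuals: -3452356/2482481, 2702632/2482481, 1519008/2482481, -444926/2482481, -165380/2482481, -158978/2482481; SSR = 8773864/2482481.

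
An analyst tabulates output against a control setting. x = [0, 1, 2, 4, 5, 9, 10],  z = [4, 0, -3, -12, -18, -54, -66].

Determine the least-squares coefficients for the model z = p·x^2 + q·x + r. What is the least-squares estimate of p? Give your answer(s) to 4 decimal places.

Forming MᵀM = [[17459, 1927, 227]; [1927, 227, 31]; [227, 31, 7]] and Mᵀz = [-11628, -1290, -149]ᵀ gives MᵀM·[p, q, r]ᵀ = Mᵀz.
Solving the 3×3 system (Gaussian elimination) gives p = -8429/16436, q = -14423/8218, r = 51235/16436.

p = -0.5128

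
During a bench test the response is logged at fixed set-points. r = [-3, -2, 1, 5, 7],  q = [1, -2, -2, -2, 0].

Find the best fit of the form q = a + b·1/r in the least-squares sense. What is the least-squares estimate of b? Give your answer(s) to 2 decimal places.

The normal system AᵀA·[a, b]ᵀ = Aᵀq is [[5, 107/210]; [107/210, 62689/44100]]·[a, b]ᵀ = [-5, -26/15]ᵀ.
det = 5·(62689/44100) − (107/210)² = 75499/11025.
a = ((-5)·(62689/44100) − (107/210)·(-26/15))/(75499/11025) = -274497/301996; b = (5·(-26/15) − (107/210)·(-5))/(75499/11025) = -134925/150998.

b = -0.89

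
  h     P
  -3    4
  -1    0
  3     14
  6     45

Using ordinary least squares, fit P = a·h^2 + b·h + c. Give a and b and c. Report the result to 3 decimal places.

From the data, Σh^2·h^2 = 1459, Σh^2·h = 215, Σh^2 = 55, Σh·h = 55, Σh = 5, Σ1 = 4.
And Σh^2·P = 1782, Σh·P = 300, ΣP = 63.
XᵀX·[a, b, c]ᵀ = XᵀP becomes [[1459, 215, 55]; [215, 55, 5]; [55, 5, 4]]·[a, b, c]ᵀ = [1782, 300, 63]ᵀ.
Inverting the 3×3 Gram matrix, [a, b, c]ᵀ = [21/22, 479/286, 76/143]ᵀ.

a = 0.955, b = 1.675, c = 0.531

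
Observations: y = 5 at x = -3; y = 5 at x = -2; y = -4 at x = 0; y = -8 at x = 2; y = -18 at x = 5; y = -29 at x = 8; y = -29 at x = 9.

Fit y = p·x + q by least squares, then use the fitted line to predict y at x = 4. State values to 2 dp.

ŷ = -15.06

Setting ∂/∂p … = 0 gives: 187·p + 19·q = -624;  19·p + 7·q = -78.
(Σx·x = 187, Σx = 19, Σ1 = 7, Σx·y = -624, Σy = -78.)
Eliminating q: 7·(row 1) − 19·(row 2) gives 948·p = 7·(-624) − 19·(-78) = -2886, so p = -481/158.
Then q = ((-78) − 19·(-481/158))/7 = -455/158.
At x = 4: ŷ = (-481/158)·(4) + (-455/158)·(1) = -2379/158.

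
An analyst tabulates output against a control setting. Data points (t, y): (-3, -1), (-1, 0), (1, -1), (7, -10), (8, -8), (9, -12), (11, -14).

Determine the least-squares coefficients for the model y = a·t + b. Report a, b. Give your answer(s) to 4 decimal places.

a = -1.0223, b = -1.8983

From the data, Σt·t = 326, Σt = 32, Σ1 = 7.
Moment sums: Σt·y = -394, Σy = -46.
det = 326·7 − 32² = 1258.
a = ((-394)·7 − 32·(-46))/1258 = -643/629; b = (326·(-46) − 32·(-394))/1258 = -1194/629.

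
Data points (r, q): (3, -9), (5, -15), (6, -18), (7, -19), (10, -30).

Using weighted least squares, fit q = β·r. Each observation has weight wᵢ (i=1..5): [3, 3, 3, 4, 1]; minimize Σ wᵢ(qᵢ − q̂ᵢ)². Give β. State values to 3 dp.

AᵀWA·[β]ᵀ = AᵀWq reads: 506·β = -1462.
(Σwᵢ·r·r = 506, Σwᵢ·r·q = -1462.)
β = (-1462)/506 = -2.88933.

β = -2.889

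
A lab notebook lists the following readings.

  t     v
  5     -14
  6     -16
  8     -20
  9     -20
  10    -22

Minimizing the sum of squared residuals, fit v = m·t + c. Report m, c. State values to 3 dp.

m = -1.558, c = -6.558

AᵀA·[m, c]ᵀ = Aᵀv reads: 306·m + 38·c = -726;  38·m + 5·c = -92.
(Σt·t = 306, Σt = 38, Σ1 = 5, Σt·v = -726, Σv = -92.)
Δ = 306·5 − 38² = 86.
m = ((-726)·5 − 38·(-92))/86 = -67/43; c = (306·(-92) − 38·(-726))/86 = -282/43.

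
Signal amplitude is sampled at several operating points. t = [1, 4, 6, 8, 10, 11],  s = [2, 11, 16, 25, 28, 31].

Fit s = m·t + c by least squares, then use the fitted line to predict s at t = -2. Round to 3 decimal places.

ŝ = -6.640

Sums needed: Σt·t = 338, Σt = 40, Σ1 = 6.
Moment sums: Σt·s = 963, Σs = 113.
Δ = 338·6 − 40² = 428.
m = (963·6 − 40·113)/428 = 629/214; c = (338·113 − 40·963)/428 = -163/214.
At t = -2: ŝ = (629/214)·(-2) + (-163/214)·(1) = -1421/214.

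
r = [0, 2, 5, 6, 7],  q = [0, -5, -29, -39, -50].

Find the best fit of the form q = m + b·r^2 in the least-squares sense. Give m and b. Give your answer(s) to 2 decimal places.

m = -1.07, b = -1.03

Normal-equation sums: Σ1 = 5, Σr^2 = 114, Σr^2·r^2 = 4338.
Moment sums: Σq = -123, Σr^2·q = -4599.
So MᵀM·[m, b]ᵀ = Mᵀq: [[5, 114]; [114, 4338]]·[m, b]ᵀ = [-123, -4599]ᵀ.
Eliminating b: 4338·(row 1) − 114·(row 2) gives 8694·m = 4338·(-123) − 114·(-4599) = -9288, so m = -172/161.
Then b = ((-4599) − 114·(-172/161))/4338 = -997/966.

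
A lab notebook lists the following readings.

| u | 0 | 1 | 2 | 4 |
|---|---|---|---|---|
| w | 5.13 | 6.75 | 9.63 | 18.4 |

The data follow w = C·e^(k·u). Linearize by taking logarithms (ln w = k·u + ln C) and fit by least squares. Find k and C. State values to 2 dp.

Linearized form: ln w = k·u + ln C. From the 4 transformed points,
AᵀA = [[21.0000, 7.0000]; [7.0000, 4]], rhs = [18.0887, 8.7219]ᵀ  (here Σu = 7.0000, Σ(u)² = 21.0000, Σln w = 8.7219, Σu·ln w = 18.0887).
Slope k = (n·Σu·ln w − Σu·Σln w)/(n·Σ(u)² − (Σu)²) = (4·18.0887 − 7.0000·8.7219)/35.0000 = 0.32290; ln C = (Σln w − k·Σu)/n = 1.61539, so C = exp(1.61539) = 5.02983.

k = 0.32, C = 5.03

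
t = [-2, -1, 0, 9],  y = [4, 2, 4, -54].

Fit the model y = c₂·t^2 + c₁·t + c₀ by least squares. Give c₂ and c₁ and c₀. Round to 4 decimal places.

Forming XᵀX = [[6578, 720, 86]; [720, 86, 6]; [86, 6, 4]] and Xᵀy = [-4356, -496, -44]ᵀ gives XᵀX·[c₂, c₁, c₀]ᵀ = Xᵀy.
Inverting the 3×3 Gram matrix, [c₂, c₁, c₀]ᵀ = [-2110/3713, -4540/3713, 11332/3713]ᵀ.

c₂ = -0.5683, c₁ = -1.2227, c₀ = 3.0520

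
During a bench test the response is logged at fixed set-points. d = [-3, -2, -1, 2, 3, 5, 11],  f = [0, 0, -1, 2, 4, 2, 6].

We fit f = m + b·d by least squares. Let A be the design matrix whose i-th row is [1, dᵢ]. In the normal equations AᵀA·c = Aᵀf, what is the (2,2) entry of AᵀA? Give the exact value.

Row 2 ↔ basis d, column 2 ↔ basis d, so (AᵀA)_{2,2} = Σᵢ (d)·(d) = (-3)·(-3) + (-2)·(-2) + (-1)·(-1) + (2)·(2) + (3)·(3) + (5)·(5) + (11)·(11) = 173.

173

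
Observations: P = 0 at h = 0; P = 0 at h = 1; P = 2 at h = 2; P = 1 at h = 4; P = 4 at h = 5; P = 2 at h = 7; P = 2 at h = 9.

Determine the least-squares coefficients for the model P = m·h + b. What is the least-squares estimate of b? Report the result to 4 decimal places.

Forming AᵀA = [[176, 28]; [28, 7]] and AᵀP = [60, 11]ᵀ gives AᵀA·[m, b]ᵀ = AᵀP.
Eliminating b: 7·(row 1) − 28·(row 2) gives 448·m = 7·60 − 28·11 = 112, so m = 1/4.
Then b = (11 − 28·(1/4))/7 = 4/7.

b = 0.5714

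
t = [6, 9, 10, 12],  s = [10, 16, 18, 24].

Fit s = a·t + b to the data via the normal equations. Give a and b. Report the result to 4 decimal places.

a = 2.2933, b = -4.2133

Setting ∂/∂a … = 0 gives: 361·a + 37·b = 672;  37·a + 4·b = 68.
Eliminating b: 4·(row 1) − 37·(row 2) gives 75·a = 4·672 − 37·68 = 172, so a = 172/75.
Then b = (68 − 37·(172/75))/4 = -316/75.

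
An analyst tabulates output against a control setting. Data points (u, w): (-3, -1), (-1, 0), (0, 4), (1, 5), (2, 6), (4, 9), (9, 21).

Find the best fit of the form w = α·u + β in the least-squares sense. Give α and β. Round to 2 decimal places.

α = 1.85, β = 3.11

Forming AᵀA = [[112, 12]; [12, 7]] and Aᵀw = [245, 44]ᵀ gives AᵀA·[α, β]ᵀ = Aᵀw.
Δ = 112·7 − 12² = 640.
α = (245·7 − 12·44)/640 = 1187/640; β = (112·44 − 12·245)/640 = 497/160.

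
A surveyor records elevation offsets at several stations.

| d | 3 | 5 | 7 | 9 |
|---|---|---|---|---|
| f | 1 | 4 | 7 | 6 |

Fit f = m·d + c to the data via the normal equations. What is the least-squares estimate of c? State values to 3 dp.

With design matrix X, XᵀX = [[164, 24]; [24, 4]] and Xᵀf = [126, 18]ᵀ.
Δ = 164·4 − 24² = 80.
m = (126·4 − 24·18)/80 = 9/10; c = (164·18 − 24·126)/80 = -9/10.

c = -0.900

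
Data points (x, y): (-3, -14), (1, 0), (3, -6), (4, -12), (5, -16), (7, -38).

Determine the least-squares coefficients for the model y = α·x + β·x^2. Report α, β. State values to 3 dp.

α = 1.414, β = -0.983

The normal system MᵀM·[α, β]ᵀ = Mᵀy is [[109, 533]; [533, 3445]]·[α, β]ᵀ = [-370, -2634]ᵀ.
Δ = 109·3445 − 533² = 91416.
α = ((-370)·3445 − 533·(-2634))/91416 = 1243/879; β = (109·(-2634) − 533·(-370))/91416 = -11237/11427.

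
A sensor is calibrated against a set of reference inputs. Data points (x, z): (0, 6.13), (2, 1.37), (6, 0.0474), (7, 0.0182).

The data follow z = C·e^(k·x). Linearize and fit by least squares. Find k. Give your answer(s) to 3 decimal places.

With ln zᵢ as the transformed response and xᵢ as the regressor:
Σx = 15.0000, Σ(x)² = 89.0000, Σln z = -4.9275, Σx·ln z = -45.7095.
Equations: 89.0000·k + 15.0000·ln C = -45.7095;  15.0000·k + 4·ln C = -4.9275.
Solving (det = 131.0000): k = -0.83150, ln C = 1.88625.

k = -0.831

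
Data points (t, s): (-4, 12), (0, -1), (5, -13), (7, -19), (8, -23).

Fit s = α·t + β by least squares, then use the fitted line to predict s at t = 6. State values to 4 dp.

Entries of MᵀM: Σt·t = 154, Σt = 16, Σ1 = 5.
Moment sums: Σt·s = -430, Σs = -44.
Determinant 154·5 − 16² = 514.
α = ((-430)·5 − 16·(-44))/514 = -723/257; β = (154·(-44) − 16·(-430))/514 = 52/257.
At t = 6: ŝ = (-723/257)·(6) + (52/257)·(1) = -4286/257.

ŝ = -16.6770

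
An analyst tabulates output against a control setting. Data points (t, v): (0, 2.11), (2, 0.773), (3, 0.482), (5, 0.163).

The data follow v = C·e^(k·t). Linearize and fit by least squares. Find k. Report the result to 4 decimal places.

k = -0.5106

Linearized form: ln v = k·t + ln C. From the 4 transformed points,
Sums: Σt = 10.0000, Σ(t)² = 38.0000, Σln v = -2.0546, Σt·ln v = -11.7744.
Normal system: [[38.0000, 10.0000]; [10.0000, 4]]·[k, ln C]ᵀ = [-11.7744, -2.0546]ᵀ.
Slope k = (n·Σt·ln v − Σt·Σln v)/(n·Σ(t)² − (Σt)²) = (4·-11.7744 − 10.0000·-2.0546)/52.0000 = -0.51061; ln C = (Σln v − k·Σt)/n = 0.76287.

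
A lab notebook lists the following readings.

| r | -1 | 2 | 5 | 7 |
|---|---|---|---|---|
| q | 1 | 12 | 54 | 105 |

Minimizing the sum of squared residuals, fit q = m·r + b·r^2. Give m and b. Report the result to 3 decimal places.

m = 1.341, b = 1.941

Setting ∂/∂m … = 0 gives: 79·m + 475·b = 1028;  475·m + 3043·b = 6544.
det = 79·3043 − 475² = 14772.
m = (1028·3043 − 475·6544)/14772 = 4951/3693; b = (79·6544 − 475·1028)/14772 = 7169/3693.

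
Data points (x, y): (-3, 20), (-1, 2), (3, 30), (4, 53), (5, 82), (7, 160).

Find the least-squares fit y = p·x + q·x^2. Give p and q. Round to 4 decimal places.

p = 1.6651, q = 2.9915

Forming MᵀM = [[109, 531]; [531, 3445]] and Mᵀy = [1770, 11190]ᵀ gives MᵀM·[p, q]ᵀ = Mᵀy.
Determinant 109·3445 − 531² = 93544.
p = (1770·3445 − 531·11190)/93544 = 1770/1063; q = (109·11190 − 531·1770)/93544 = 3180/1063.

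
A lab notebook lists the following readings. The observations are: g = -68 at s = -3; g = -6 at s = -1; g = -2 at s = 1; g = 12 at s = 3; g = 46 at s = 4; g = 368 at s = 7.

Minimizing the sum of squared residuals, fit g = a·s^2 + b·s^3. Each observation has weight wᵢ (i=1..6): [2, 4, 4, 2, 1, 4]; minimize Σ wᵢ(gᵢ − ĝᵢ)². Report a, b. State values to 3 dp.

a = -3.115, b = 1.518

AᵀWA·[a, b]ᵀ = AᵀWg reads: 10192·a + 68252·b = 71824;  68252·a + 477616·b = 512176.
(Σwᵢ·s^2·s^2 = 10192, Σwᵢ·s^2·s^3 = 68252, Σwᵢ·s^3·s^3 = 477616, Σwᵢ·s^2·g = 71824, Σwᵢ·s^3·g = 512176.)
Δ = 10192·477616 − 68252² = 209526768.
a = (71824·477616 − 68252·512176)/209526768 = -40796548/13095423; b = (10192·512176 − 68252·71824)/209526768 = 19872884/13095423.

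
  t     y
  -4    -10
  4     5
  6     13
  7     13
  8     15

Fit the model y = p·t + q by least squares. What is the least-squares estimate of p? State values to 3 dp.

With design matrix A, AᵀA = [[181, 21]; [21, 5]] and Aᵀy = [349, 36]ᵀ.
Determinant 181·5 − 21² = 464.
p = (349·5 − 21·36)/464 = 989/464; q = (181·36 − 21·349)/464 = -813/464.

p = 2.131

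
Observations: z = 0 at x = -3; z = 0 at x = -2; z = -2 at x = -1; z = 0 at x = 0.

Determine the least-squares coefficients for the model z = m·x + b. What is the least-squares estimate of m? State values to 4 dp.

m = -0.2000

The normal system MᵀM·[m, b]ᵀ = Mᵀz is [[14, -6]; [-6, 4]]·[m, b]ᵀ = [2, -2]ᵀ.
Determinant 14·4 − (-6)² = 20.
m = (2·4 − (-6)·(-2))/20 = -1/5; b = (14·(-2) − (-6)·2)/20 = -4/5.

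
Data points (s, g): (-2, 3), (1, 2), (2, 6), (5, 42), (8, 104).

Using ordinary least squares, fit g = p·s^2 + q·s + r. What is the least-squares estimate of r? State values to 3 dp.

The normal system XᵀX·[p, q, r]ᵀ = Xᵀg is [[4754, 638, 98]; [638, 98, 14]; [98, 14, 5]]·[p, q, r]ᵀ = [7744, 1050, 157]ᵀ.
Inverting the 3×3 Gram matrix, [p, q, r]ᵀ = [2429/1592, 4519/4776, -689/597]ᵀ.

r = -1.154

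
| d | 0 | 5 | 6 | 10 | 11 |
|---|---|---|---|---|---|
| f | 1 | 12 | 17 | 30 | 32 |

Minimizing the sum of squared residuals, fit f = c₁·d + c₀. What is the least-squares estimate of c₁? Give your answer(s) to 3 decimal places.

c₁ = 2.917

Normal-equation sums: Σd·d = 282, Σd = 32, Σ1 = 5.
And Σd·f = 814, Σf = 92.
Normal equations: [[282, 32]; [32, 5]]·[c₁, c₀]ᵀ = [814, 92]ᵀ.
Eliminating c₀: 5·(row 1) − 32·(row 2) gives 386·c₁ = 5·814 − 32·92 = 1126, so c₁ = 563/193.
Then c₀ = (92 − 32·(563/193))/5 = -52/193.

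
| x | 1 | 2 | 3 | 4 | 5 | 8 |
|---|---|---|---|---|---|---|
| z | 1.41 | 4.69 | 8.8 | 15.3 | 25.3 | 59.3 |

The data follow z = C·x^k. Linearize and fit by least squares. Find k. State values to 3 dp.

k = 1.797

Taking logs, ln z = k·ln x + ln C, so regress ln z on ln x.
Σln x = 6.8669, Σ(ln x)² = 10.5236, Σln z = 14.1050, Σln x·ln z = 20.9314.
Equations: 10.5236·k + 6.8669·ln C = 20.9314;  6.8669·k + 6·ln C = 14.1050.
Δ = 10.5236·6 − (6.8669)² = 15.9867; k = (20.9314·6 − 6.8669·14.1050)/15.9867 = 1.79710, ln C = (10.5236·14.1050 − 6.8669·20.9314)/15.9867 = 0.29408.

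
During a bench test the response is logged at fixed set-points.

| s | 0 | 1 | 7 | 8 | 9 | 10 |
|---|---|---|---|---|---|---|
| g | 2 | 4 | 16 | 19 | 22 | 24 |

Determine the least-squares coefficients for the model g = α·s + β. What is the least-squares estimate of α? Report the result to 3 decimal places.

α = 2.185

XᵀX·[α, β]ᵀ = Xᵀg reads: 295·α + 35·β = 706;  35·α + 6·β = 87.
(Σs·s = 295, Σs = 35, Σ1 = 6, Σs·g = 706, Σg = 87.)
Eliminating β: 6·(row 1) − 35·(row 2) gives 545·α = 6·706 − 35·87 = 1191, so α = 1191/545.
Then β = (87 − 35·(1191/545))/6 = 191/109.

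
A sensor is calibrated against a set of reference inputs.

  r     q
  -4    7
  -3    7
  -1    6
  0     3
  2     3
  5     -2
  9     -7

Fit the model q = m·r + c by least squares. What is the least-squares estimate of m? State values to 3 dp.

Normal-equation sums: Σr·r = 136, Σr = 8, Σ1 = 7.
And Σr·q = -122, Σq = 17.
Normal equations: [[136, 8]; [8, 7]]·[m, c]ᵀ = [-122, 17]ᵀ.
Determinant 136·7 − 8² = 888.
m = ((-122)·7 − 8·17)/888 = -165/148; c = (136·17 − 8·(-122))/888 = 137/37.

m = -1.115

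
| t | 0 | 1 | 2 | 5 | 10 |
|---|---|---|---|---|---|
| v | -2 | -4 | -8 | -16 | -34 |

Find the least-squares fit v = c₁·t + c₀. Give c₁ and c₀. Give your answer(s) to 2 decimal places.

From the data, Σt·t = 130, Σt = 18, Σ1 = 5.
Moment sums: Σt·v = -440, Σv = -64.
So MᵀM·[c₁, c₀]ᵀ = Mᵀv: [[130, 18]; [18, 5]]·[c₁, c₀]ᵀ = [-440, -64]ᵀ.
det = 130·5 − 18² = 326.
c₁ = ((-440)·5 − 18·(-64))/326 = -524/163; c₀ = (130·(-64) − 18·(-440))/326 = -200/163.

c₁ = -3.21, c₀ = -1.23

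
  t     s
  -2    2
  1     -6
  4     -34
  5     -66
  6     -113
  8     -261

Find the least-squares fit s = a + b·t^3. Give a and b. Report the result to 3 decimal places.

Normal-equation sums: Σ1 = 6, Σt^3 = 910, Σt^3·t^3 = 328586.
For Mᵀs: Σs = -478, Σt^3·s = -168488.
Δ = 6·328586 − 910² = 1143416.
a = ((-478)·328586 − 910·(-168488))/1143416 = -935007/285854; b = (6·(-168488) − 910·(-478))/1143416 = -143987/285854.

a = -3.271, b = -0.504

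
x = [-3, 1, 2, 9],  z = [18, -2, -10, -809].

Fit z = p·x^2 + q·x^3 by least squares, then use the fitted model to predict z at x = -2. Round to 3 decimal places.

With design matrix A, AᵀA = [[6659, 58839]; [58839, 532235]] and Aᵀz = [-65409, -590329]ᵀ.
Eliminating q: 532235·(row 1) − 58839·(row 2) gives 82124944·p = 532235·(-65409) − 58839·(-590329) = -78591084, so p = -1786161/1866476.
Then q = ((-590329) − 58839·(-1786161/1866476))/532235 = -20600165/20531236.
At x = -2: ẑ = (-1786161/1866476)·(4) + (-20600165/20531236)·(-8) = 21552559/5132809.

ẑ = 4.199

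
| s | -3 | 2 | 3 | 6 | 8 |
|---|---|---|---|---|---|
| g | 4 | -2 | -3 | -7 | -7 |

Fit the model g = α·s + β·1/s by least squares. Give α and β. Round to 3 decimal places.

α = -0.964, β = -1.075

Sums needed: Σs·s = 122, Σs·1/s = 5, Σ1/s·1/s = 33/64.
Right-hand side: Σs·g = -123, Σ1/s·g = -43/8.
MᵀM·[α, β]ᵀ = Mᵀg becomes [[122, 5]; [5, 33/64]]·[α, β]ᵀ = [-123, -43/8]ᵀ.
Eliminating β: (33/64)·(row 1) − 5·(row 2) gives (1213/32)·α = (33/64)·(-123) − 5·(-43/8) = -2339/64, so α = -2339/2426.
Then β = ((-43/8) − 5·(-2339/2426))/(33/64) = -1304/1213.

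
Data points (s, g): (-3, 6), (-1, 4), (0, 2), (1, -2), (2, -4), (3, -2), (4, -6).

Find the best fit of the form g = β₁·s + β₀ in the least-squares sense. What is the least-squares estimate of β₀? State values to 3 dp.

Entries of MᵀM: Σs·s = 40, Σs = 6, Σ1 = 7.
Moment sums: Σs·g = -62, Σg = -2.
So MᵀM·[β₁, β₀]ᵀ = Mᵀg: [[40, 6]; [6, 7]]·[β₁, β₀]ᵀ = [-62, -2]ᵀ.
Eliminating β₀: 7·(row 1) − 6·(row 2) gives 244·β₁ = 7·(-62) − 6·(-2) = -422, so β₁ = -211/122.
Then β₀ = ((-2) − 6·(-211/122))/7 = 73/61.

β₀ = 1.197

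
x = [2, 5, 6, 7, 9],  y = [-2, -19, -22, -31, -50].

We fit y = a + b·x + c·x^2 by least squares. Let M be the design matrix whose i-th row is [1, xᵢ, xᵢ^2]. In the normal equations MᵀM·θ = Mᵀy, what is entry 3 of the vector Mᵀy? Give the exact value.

-6844

Entry 3 ↔ basis x^2, so (Mᵀy)_{3} = Σᵢ (x^2)·yᵢ = (4)·(-2) + (25)·(-19) + (36)·(-22) + (49)·(-31) + (81)·(-50) = -6844.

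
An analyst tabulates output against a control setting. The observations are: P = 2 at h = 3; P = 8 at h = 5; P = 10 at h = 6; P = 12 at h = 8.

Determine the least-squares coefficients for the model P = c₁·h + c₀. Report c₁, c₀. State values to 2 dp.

c₁ = 2.00, c₀ = -3.00

The normal equations are: 134·c₁ + 22·c₀ = 202;  22·c₁ + 4·c₀ = 32.
(Σh·h = 134, Σh = 22, Σ1 = 4, Σh·P = 202, ΣP = 32.)
Δ = 134·4 − 22² = 52.
c₁ = (202·4 − 22·32)/52 = 2; c₀ = (134·32 − 22·202)/52 = -3.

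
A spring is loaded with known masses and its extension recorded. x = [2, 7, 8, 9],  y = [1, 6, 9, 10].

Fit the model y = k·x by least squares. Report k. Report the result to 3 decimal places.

Entries of AᵀA: Σx·x = 198.
Moment sums: Σx·y = 206.
Normal equations: [[198]]·[k]ᵀ = [206]ᵀ.
Hence k = 206 / 198 ≈ 1.0404.

k = 1.040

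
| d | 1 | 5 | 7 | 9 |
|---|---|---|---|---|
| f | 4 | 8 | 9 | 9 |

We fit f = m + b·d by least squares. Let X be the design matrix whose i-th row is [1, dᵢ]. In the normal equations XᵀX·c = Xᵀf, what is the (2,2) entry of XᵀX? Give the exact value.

Row 2 ↔ basis d, column 2 ↔ basis d, so (XᵀX)_{2,2} = Σᵢ (d)·(d) = (1)·(1) + (5)·(5) + (7)·(7) + (9)·(9) = 156.

156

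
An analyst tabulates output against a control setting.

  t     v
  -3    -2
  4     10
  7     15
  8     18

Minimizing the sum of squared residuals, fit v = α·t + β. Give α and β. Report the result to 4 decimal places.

The normal system AᵀA·[α, β]ᵀ = Aᵀv is [[138, 16]; [16, 4]]·[α, β]ᵀ = [295, 41]ᵀ.
det = 138·4 − 16² = 296.
α = (295·4 − 16·41)/296 = 131/74; β = (138·41 − 16·295)/296 = 469/148.

α = 1.7703, β = 3.1689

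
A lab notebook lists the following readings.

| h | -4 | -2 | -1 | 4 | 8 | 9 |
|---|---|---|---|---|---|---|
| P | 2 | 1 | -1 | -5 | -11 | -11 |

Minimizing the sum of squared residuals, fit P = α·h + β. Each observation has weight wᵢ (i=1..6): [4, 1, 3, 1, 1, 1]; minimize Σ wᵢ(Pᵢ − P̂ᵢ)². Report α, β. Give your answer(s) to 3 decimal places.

Sums needed: Σwᵢ·h·h = 232, Σwᵢ·h = 0, Σwᵢ·1 = 11.
For MᵀWP: Σwᵢ·h·P = -238, Σwᵢ·P = -21.
So MᵀWM·[α, β]ᵀ = MᵀWP: [[232, 0]; [0, 11]]·[α, β]ᵀ = [-238, -21]ᵀ.
det = 232·11 − 0² = 2552.
α = ((-238)·11 − 0·(-21))/2552 = -119/116; β = (232·(-21) − 0·(-238))/2552 = -21/11.

α = -1.026, β = -1.909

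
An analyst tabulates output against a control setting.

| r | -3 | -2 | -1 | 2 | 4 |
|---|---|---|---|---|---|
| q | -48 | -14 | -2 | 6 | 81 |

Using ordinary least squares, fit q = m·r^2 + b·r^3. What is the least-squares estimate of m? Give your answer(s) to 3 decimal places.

m = -0.873

With design matrix X, XᵀX = [[370, 780]; [780, 4954]] and Xᵀq = [830, 6642]ᵀ.
det = 370·4954 − 780² = 1224580.
m = (830·4954 − 780·6642)/1224580 = -53447/61229; b = (370·6642 − 780·830)/1224580 = 90507/61229.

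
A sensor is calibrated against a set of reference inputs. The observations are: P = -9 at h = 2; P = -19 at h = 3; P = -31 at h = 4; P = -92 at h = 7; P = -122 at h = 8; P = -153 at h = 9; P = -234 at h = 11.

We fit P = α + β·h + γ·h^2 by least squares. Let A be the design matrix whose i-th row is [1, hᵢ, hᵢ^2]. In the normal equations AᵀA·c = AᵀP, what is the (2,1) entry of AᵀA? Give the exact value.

Row 2 ↔ basis h, column 1 ↔ basis 1, so (AᵀA)_{2,1} = Σᵢ h = (2)·(1) + (3)·(1) + (4)·(1) + (7)·(1) + (8)·(1) + (9)·(1) + (11)·(1) = 44.

44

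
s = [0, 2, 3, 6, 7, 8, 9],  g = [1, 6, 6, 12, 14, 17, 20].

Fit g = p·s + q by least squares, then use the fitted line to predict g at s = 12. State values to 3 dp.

ĝ = 24.857

Normal-equation sums: Σs·s = 243, Σs = 35, Σ1 = 7.
Right-hand side: Σs·g = 516, Σg = 76.
Normal equations: [[243, 35]; [35, 7]]·[p, q]ᵀ = [516, 76]ᵀ.
Δ = 243·7 − 35² = 476.
p = (516·7 − 35·76)/476 = 2; q = (243·76 − 35·516)/476 = 6/7.
At s = 12: ĝ = (2)·(12) + (6/7)·(1) = 174/7.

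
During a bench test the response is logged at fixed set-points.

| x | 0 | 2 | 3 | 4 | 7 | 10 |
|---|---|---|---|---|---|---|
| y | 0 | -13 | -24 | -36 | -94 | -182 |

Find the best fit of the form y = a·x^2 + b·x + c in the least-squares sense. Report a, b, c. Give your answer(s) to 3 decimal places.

a = -1.527, b = -2.805, c = -0.698

The normal system MᵀM·[a, b, c]ᵀ = Mᵀy is [[12754, 1442, 178]; [1442, 178, 26]; [178, 26, 6]]·[a, b, c]ᵀ = [-23650, -2720, -349]ᵀ.
Solving the 3×3 system (Gaussian elimination) gives a = -918/601, b = -6743/2404, c = -1677/2404.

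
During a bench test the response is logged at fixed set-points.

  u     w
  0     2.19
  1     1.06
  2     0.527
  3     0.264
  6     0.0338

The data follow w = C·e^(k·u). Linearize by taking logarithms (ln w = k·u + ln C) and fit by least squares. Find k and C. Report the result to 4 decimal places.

Linearized form: ln w = k·u + ln C. From the 5 transformed points,
Sums: Σu = 12.0000, Σ(u)² = 50.0000, Σln w = -4.5175, Σu·ln w = -25.5420.
Normal system: [[50.0000, 12.0000]; [12.0000, 5]]·[k, ln C]ᵀ = [-25.5420, -4.5175]ᵀ.
Slope k = (n·Σu·ln w − Σu·Σln w)/(n·Σ(u)² − (Σu)²) = (5·-25.5420 − 12.0000·-4.5175)/106.0000 = -0.69340; ln C = (Σln w − k·Σu)/n = 0.76066, so C = exp(0.76066) = 2.13969.

k = -0.6934, C = 2.1397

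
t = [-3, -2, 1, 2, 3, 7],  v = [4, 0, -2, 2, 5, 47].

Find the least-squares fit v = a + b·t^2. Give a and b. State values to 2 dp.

From the data, Σ1 = 6, Σt^2 = 76, Σt^2·t^2 = 2596.
For Xᵀv: Σv = 56, Σt^2·v = 2390.
Δ = 6·2596 − 76² = 9800.
a = (56·2596 − 76·2390)/9800 = -4533/1225; b = (6·2390 − 76·56)/9800 = 2521/2450.

a = -3.70, b = 1.03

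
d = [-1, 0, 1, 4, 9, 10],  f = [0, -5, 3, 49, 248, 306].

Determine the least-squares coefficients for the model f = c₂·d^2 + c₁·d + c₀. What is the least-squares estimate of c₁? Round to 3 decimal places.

c₁ = 1.062

From the data, Σd^2·d^2 = 16819, Σd^2·d = 1793, Σd^2 = 199, Σd·d = 199, Σd = 23, Σ1 = 6.
And Σd^2·f = 51475, Σd·f = 5491, Σf = 601.
Normal equations: [[16819, 1793, 199]; [1793, 199, 23]; [199, 23, 6]]·[c₂, c₁, c₀]ᵀ = [51475, 5491, 601]ᵀ.
Solving the 3×3 system (Gaussian elimination) gives c₂ = 91103/30576, c₁ = 32477/30576, c₀ = -1069/392.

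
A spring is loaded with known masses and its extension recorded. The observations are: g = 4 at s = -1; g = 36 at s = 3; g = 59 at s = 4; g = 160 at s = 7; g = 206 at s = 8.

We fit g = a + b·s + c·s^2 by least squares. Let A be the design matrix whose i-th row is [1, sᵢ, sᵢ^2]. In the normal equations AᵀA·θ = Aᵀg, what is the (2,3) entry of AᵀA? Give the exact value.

Row 2 ↔ basis s, column 3 ↔ basis s^2, so (AᵀA)_{2,3} = Σᵢ (s)·(s^2) = (-1)·(1) + (3)·(9) + (4)·(16) + (7)·(49) + (8)·(64) = 945.

945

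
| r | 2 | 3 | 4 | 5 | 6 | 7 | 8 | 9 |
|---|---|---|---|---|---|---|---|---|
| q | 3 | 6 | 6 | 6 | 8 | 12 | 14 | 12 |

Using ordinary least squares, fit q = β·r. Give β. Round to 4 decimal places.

From the data, Σr·r = 284.
Right-hand side: Σr·q = 430.
So MᵀM·[β]ᵀ = Mᵀq: [[284]]·[β]ᵀ = [430]ᵀ.
β = 430/284 = 1.51408.

β = 1.5141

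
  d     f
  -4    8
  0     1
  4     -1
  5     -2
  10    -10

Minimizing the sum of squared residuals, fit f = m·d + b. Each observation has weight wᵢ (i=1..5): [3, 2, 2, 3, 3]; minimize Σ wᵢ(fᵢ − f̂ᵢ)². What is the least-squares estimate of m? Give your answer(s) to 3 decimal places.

m = -1.216

Forming MᵀWM = [[455, 41]; [41, 13]] and MᵀWf = [-434, -12]ᵀ gives MᵀWM·[m, b]ᵀ = MᵀWf.
Eliminating b: 13·(row 1) − 41·(row 2) gives 4234·m = 13·(-434) − 41·(-12) = -5150, so m = -2575/2117.
Then b = ((-12) − 41·(-2575/2117))/13 = 6167/2117.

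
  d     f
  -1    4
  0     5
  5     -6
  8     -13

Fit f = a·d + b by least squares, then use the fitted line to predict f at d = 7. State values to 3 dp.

f̂ = -10.500

Compute the Gram sums: Σd·d = 90, Σd = 12, Σ1 = 4.
And Σd·f = -138, Σf = -10.
AᵀA·[a, b]ᵀ = Aᵀf becomes [[90, 12]; [12, 4]]·[a, b]ᵀ = [-138, -10]ᵀ.
Eliminating b: 4·(row 1) − 12·(row 2) gives 216·a = 4·(-138) − 12·(-10) = -432, so a = -2.
Then b = ((-10) − 12·(-2))/4 = 7/2.
At d = 7: f̂ = (-2)·(7) + (7/2)·(1) = -21/2.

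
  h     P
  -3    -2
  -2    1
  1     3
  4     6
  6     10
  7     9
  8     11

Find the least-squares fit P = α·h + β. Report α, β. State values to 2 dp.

From the data, Σh·h = 179, Σh = 21, Σ1 = 7.
For XᵀP: Σh·P = 242, ΣP = 38.
So XᵀX·[α, β]ᵀ = XᵀP: [[179, 21]; [21, 7]]·[α, β]ᵀ = [242, 38]ᵀ.
det = 179·7 − 21² = 812.
α = (242·7 − 21·38)/812 = 32/29; β = (179·38 − 21·242)/812 = 430/203.

α = 1.10, β = 2.12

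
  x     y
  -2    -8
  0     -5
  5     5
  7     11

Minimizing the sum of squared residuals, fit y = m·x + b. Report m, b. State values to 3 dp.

Forming MᵀM = [[78, 10]; [10, 4]] and Mᵀy = [118, 3]ᵀ gives MᵀM·[m, b]ᵀ = Mᵀy.
det = 78·4 − 10² = 212.
m = (118·4 − 10·3)/212 = 221/106; b = (78·3 − 10·118)/212 = -473/106.

m = 2.085, b = -4.462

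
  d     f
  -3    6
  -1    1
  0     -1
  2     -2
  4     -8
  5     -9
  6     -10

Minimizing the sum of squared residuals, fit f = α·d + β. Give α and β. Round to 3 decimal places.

Compute the Gram sums: Σd·d = 91, Σd = 13, Σ1 = 7.
For Mᵀf: Σd·f = -160, Σf = -23.
Determinant 91·7 − 13² = 468.
α = ((-160)·7 − 13·(-23))/468 = -821/468; β = (91·(-23) − 13·(-160))/468 = -1/36.

α = -1.754, β = -0.028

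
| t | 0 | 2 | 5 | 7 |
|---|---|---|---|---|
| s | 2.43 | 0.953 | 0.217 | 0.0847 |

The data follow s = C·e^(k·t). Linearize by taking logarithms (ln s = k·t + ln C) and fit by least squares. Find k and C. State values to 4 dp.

Taking logs, ln s = k·t + ln C, so regress ln s on t.
Σt = 14.0000, Σ(t)² = 78.0000, Σln s = -3.1567, Σt·ln s = -25.0160.
Equations: 78.0000·k + 14.0000·ln C = -25.0160;  14.0000·k + 4·ln C = -3.1567.
Solving (det = 116.0000): k = -0.48164, ln C = 0.89654, so C = exp(0.89654) = 2.45110.

k = -0.4816, C = 2.4511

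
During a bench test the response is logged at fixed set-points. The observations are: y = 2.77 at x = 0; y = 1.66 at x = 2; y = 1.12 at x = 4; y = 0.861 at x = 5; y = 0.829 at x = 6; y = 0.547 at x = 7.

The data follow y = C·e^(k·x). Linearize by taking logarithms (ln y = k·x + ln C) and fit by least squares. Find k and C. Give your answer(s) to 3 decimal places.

k = -0.218, C = 2.691

Linearized form: ln y = k·x + ln C. From the 6 transformed points,
Over the data: Σx = 24.0000, Σ(x)² = 130.0000, Σln y = 0.6985, Σx·ln y = -4.6297.
Normal system: [[130.0000, 24.0000]; [24.0000, 6]]·[k, ln C]ᵀ = [-4.6297, 0.6985]ᵀ.
Slope k = (n·Σx·ln y − Σx·Σln y)/(n·Σ(x)² − (Σx)²) = (6·-4.6297 − 24.0000·0.6985)/204.0000 = -0.21834; ln C = (Σln y − k·Σx)/n = 0.98979, so C = exp(0.98979) = 2.69067.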